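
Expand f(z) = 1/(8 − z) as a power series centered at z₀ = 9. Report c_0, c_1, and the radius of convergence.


Let w = z − z₀, so z = z₀ + w.
Then 8 − z = 8 − (z₀ + w) = (8 − z₀) − w = -1 − w.
f(z) = 1/(-1 − w) = (1/(-1)) · 1/(1 − w/(-1)) = Σ_{n≥0} w^n / (-1)^(n+1).
So c_n = 1/(-1)^(n+1):
  c_0 = 1/(-1)^1 = -1.
  c_1 = 1/(-1)^2 = 1.
The series is valid for |w/d| < 1, i.e. |z − z₀| < |d|.
Radius of convergence: R = |8 − z₀| = |-1| = 1 (distance from z₀ to the singularity z = 8).

c_0 = -1, c_1 = 1; R = 1.


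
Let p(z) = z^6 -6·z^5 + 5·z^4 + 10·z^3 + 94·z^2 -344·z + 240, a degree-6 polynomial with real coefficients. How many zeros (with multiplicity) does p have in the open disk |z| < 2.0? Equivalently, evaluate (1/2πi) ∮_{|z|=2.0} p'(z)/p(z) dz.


The zeros of p are: (3 + 1i), (3 - 1i), (-2 + 2i), (-2 - 2i), 1, 3.
Their magnitudes are: 3.162, 3.162, 2.828, 2.828, 1, 3.
Zeros with |z| < R = 2.0: 1.
Count = 1.
By the argument principle, (1/2πi) ∮_{|z|=R} p'(z)/p(z) dz equals exactly this count.

Number of zeros inside |z| < 2.0: 1.


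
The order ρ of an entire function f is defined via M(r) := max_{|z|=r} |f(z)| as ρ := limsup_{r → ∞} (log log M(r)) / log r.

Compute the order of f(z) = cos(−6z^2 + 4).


Write cos(w) = (e^{iw} ± e^{−iw})/(2 or 2i), so |cos(w)| ≤ e^{|w|}. With w = −6z^2 + 4, |w| ≤ 6r^2 + 4 on |z|=r, giving M(r) ≤ e^{6r^2 + 4} and ρ ≤ 2. For the lower bound, choose z on |z|=r with -6z^2 purely imaginary of modulus 6r^2; then |cos(−6z^2 + 4)| grows like e^{6r^2}/2, so ρ ≥ 2. Hence ρ = 2.
Therefore ρ = 2.

Order ρ = 2.


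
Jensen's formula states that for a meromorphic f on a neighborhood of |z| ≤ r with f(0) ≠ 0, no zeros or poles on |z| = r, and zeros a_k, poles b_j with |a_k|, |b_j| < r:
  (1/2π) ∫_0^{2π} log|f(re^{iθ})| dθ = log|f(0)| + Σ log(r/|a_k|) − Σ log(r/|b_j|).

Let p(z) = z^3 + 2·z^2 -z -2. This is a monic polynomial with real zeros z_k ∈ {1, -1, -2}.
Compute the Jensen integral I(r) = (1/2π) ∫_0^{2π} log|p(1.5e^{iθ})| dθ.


Zeros: -2, -1, 1; r = 1.5.
Inside |z| < r: -1, 1. Outside (|z| ≥ r): -2.
p(0) = -2, so log|p(0)| = log(2) = 0.6931.
Apply Jensen: I(r) = log|p(0)| + Σ_k log(r/|z_k|), summed over zeros inside |z| < r.
  log(r/|z_k|) for z_k = 1: log(1.5/1) = 0.4055
  log(r/|z_k|) for z_k = -1: log(1.5/1) = 0.4055
  Outside zeros (-2) contribute nothing to the Jensen sum.
Sum over inside zeros: 0.8109.
I(r) = log|p(0)| + (inside sum) = 0.6931 + 0.8109 = 1.5041.
Note: since some zeros are outside |z| ≤ r, the simplified n·log(r) form does NOT apply — only the inside zeros contribute.

I(r) ≈ 1.5041.


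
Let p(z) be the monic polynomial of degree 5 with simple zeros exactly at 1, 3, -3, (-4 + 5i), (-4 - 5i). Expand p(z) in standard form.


The polynomial is p(z) = ∏_{α ∈ S} (z − α), where S = {1, 3, -3, (-4 + 5i), (-4 - 5i)}.
Expanding the product yields: p(z) = z^5 + 7·z^4 + 24·z^3 -104·z^2 -297·z + 369.
Note conjugate pairs combine to real quadratics: (z − (-4+5i))(z − (-4−5i)) = z² + 8z + 41.
The resulting polynomial has degree 5 and real coefficients as required.

p(z) = z^5 + 7·z^4 + 24·z^3 -104·z^2 -297·z + 369.


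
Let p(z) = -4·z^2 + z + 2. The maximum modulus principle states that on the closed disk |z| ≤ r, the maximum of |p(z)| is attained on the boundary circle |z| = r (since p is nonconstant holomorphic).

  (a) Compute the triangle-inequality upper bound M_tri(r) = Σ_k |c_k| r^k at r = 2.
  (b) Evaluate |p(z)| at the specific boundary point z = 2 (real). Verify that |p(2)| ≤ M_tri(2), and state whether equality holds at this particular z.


Coefficients: c_0 = 2, c_1 = 1, c_2 = -4. Radius r = 2.
Part (a). Triangle bound: M_tri(r) = Σ_k |c_k| r^k
  = |2|·2^0 + |1|·2^1 + |-4|·2^2
  = 2 + 2 + 16 = 20.
This bounds M(r) := max_{|z|=r} |p(z)| from above; equality holds iff all terms c_k z^k can be made to align in phase at a single z on |z|=r.
Part (b). At z = 2 (real, on the circle |z| = r):
  p(2) = (2)·2^0 + (1)·2^1 + (-4)·2^2 = -12.
  |p(2)| = 12.
Check: |p(2)| = 12 ≤ 20 = M_tri(2). ✓ Equality does not hold at z = 2 (the coefficients have mixed signs, so the terms do not all align in phase there).

M_tri(2) = 20; |p(2)| = 12; equality at z=2: no.


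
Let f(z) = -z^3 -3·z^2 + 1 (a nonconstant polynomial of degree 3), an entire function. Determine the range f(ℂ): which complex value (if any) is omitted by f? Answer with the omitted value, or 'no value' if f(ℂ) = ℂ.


Little Picard bounds the complement of f(ℂ) to at most one point.
For every w ∈ ℂ, the equation p(z) − w = 0 is a nonconstant polynomial in z and hence has at least one root by the fundamental theorem of algebra. So p is surjective onto ℂ, omitting no value.

Omitted value: no value.


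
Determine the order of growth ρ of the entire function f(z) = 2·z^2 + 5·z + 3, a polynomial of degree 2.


|f(z)| ≤ Σ|c_k|·r^k = O(r^2) as r → ∞. Polynomial growth is O(e^{r^ε}) for every ε > 0 (since r^2/e^{r^ε} → 0), so ρ ≤ ε for all ε > 0, i.e. ρ = 0. Every nonconstant polynomial has order 0.
Therefore ρ = 0.

Order ρ = 0.


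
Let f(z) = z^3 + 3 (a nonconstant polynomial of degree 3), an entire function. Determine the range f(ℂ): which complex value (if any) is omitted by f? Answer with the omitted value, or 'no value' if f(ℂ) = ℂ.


Little Picard bounds the complement of f(ℂ) to at most one point.
For every w ∈ ℂ, the equation p(z) − w = 0 is a nonconstant polynomial in z and hence has at least one root by the fundamental theorem of algebra. So p is surjective onto ℂ, omitting no value.

Omitted value: no value.


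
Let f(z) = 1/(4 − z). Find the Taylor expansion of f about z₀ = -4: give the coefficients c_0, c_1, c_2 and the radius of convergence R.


Let w = z − z₀, so z = z₀ + w.
Then 4 − z = 4 − (z₀ + w) = (4 − z₀) − w = 8 − w.
f(z) = 1/(8 − w) = (1/(8)) · 1/(1 − w/(8)) = Σ_{n≥0} w^n / (8)^(n+1).
So c_n = 1/(8)^(n+1):
  c_0 = 1/(8)^1 = 1/8.
  c_1 = 1/(8)^2 = 1/64.
  c_2 = 1/(8)^3 = 1/512.
The series is valid for |w/d| < 1, i.e. |z − z₀| < |d|.
Radius of convergence: R = |4 − z₀| = |8| = 8 (distance from z₀ to the singularity z = 4).

c_0 = 1/8, c_1 = 1/64, c_2 = 1/512; R = 8.


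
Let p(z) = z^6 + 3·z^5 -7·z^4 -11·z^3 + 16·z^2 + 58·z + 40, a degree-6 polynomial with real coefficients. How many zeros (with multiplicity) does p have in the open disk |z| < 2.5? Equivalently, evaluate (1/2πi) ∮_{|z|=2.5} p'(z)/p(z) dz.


The zeros of p are: (-1 + 1i), (-1 - 1i), (2 + 1i), (2 - 1i), -1, -4.
Their magnitudes are: 1.414, 1.414, 2.236, 2.236, 1, 4.
Zeros with |z| < R = 2.5: (-1 + 1i), (-1 - 1i), (2 + 1i), (2 - 1i), -1.
Count = 5.
By the argument principle, (1/2πi) ∮_{|z|=R} p'(z)/p(z) dz equals exactly this count.

Number of zeros inside |z| < 2.5: 5.


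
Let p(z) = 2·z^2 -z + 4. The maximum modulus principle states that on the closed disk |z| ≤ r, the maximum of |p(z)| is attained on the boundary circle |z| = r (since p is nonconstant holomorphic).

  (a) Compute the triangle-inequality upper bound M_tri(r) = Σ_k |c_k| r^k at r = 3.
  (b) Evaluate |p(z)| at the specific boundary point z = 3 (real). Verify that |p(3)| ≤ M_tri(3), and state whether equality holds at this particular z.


Coefficients: c_0 = 4, c_1 = -1, c_2 = 2. Radius r = 3.
Part (a). Triangle bound: M_tri(r) = Σ_k |c_k| r^k
  = |4|·3^0 + |-1|·3^1 + |2|·3^2
  = 4 + 3 + 18 = 25.
This bounds M(r) := max_{|z|=r} |p(z)| from above; equality holds iff all terms c_k z^k can be made to align in phase at a single z on |z|=r.
Part (b). At z = 3 (real, on the circle |z| = r):
  p(3) = (4)·3^0 + (-1)·3^1 + (2)·3^2 = 19.
  |p(3)| = 19.
Check: |p(3)| = 19 ≤ 25 = M_tri(3). ✓ Equality does not hold at z = 3 (the coefficients have mixed signs, so the terms do not all align in phase there).

M_tri(3) = 25; |p(3)| = 19; equality at z=3: no.


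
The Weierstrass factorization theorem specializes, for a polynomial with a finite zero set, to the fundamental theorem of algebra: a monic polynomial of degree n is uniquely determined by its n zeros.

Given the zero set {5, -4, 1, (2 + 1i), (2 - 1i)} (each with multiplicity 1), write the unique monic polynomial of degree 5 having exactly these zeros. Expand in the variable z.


The polynomial is p(z) = ∏_{α ∈ S} (z − α), where S = {5, -4, 1, (2 + 1i), (2 - 1i)}.
Expanding the product yields: p(z) = z^5 -6·z^4 -6·z^3 + 86·z^2 -175·z + 100.
Note conjugate pairs combine to real quadratics: (z − (2+1i))(z − (2−1i)) = z² − 4z + 5.
The resulting polynomial has degree 5 and real coefficients as required.

p(z) = z^5 -6·z^4 -6·z^3 + 86·z^2 -175·z + 100.


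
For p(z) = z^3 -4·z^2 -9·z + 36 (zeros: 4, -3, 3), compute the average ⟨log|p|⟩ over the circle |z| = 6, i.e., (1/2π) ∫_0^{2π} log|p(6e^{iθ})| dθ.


Zeros: -3, 3, 4; r = 6.
Inside |z| < r: -3, 3, 4. Outside (|z| ≥ r): ∅.
p(0) = 36, so log|p(0)| = log(36) = 3.5835.
Apply Jensen: I(r) = log|p(0)| + Σ_k log(r/|z_k|), summed over zeros inside |z| < r.
  log(r/|z_k|) for z_k = 4: log(6/4) = 0.4055
  log(r/|z_k|) for z_k = -3: log(6/3) = 0.6931
  log(r/|z_k|) for z_k = 3: log(6/3) = 0.6931
Sum over inside zeros: 1.7918.
I(r) = log|p(0)| + (inside sum) = 3.5835 + 1.7918 = 5.3753.
Closed form (all zeros inside, monic): I(r) = n·log(r) = 3·log(6) = 5.3753. ✓

I(r) ≈ 5.3753.


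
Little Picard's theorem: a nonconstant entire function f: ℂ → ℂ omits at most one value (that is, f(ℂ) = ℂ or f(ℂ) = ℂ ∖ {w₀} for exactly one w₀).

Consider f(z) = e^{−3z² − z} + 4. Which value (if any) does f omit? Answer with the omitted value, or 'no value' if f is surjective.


Little Picard bounds the complement of f(ℂ) to at most one point.
The exponent g(z) = −3z² − z is a nonconstant polynomial, hence surjective onto ℂ. So e^{g(z)} takes every value in {e^w : w ∈ ℂ} = ℂ ∖ {0}. Adding 4 shifts the range to ℂ ∖ {4}. f omits exactly 4.

Omitted value: 4.


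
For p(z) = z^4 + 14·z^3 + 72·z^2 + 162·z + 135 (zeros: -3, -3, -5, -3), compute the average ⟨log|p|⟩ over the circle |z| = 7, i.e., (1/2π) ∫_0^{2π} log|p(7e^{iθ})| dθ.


Zeros: -5, -3, -3, -3; r = 7.
Inside |z| < r: -5, -3, -3, -3. Outside (|z| ≥ r): ∅.
p(0) = 135, so log|p(0)| = log(135) = 4.9053.
Apply Jensen: I(r) = log|p(0)| + Σ_k log(r/|z_k|), summed over zeros inside |z| < r.
  log(r/|z_k|) for z_k = -3: log(7/3) = 0.8473
  log(r/|z_k|) for z_k = -3: log(7/3) = 0.8473
  log(r/|z_k|) for z_k = -5: log(7/5) = 0.3365
  log(r/|z_k|) for z_k = -3: log(7/3) = 0.8473
Sum over inside zeros: 2.8784.
I(r) = log|p(0)| + (inside sum) = 4.9053 + 2.8784 = 7.7836.
Closed form (all zeros inside, monic): I(r) = n·log(r) = 4·log(7) = 7.7836. ✓

I(r) ≈ 7.7836.


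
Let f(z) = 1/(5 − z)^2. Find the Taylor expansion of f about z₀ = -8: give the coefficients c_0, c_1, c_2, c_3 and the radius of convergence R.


Let w = z − z₀, so z = z₀ + w.
Then 5 − z = 5 − (z₀ + w) = (5 − z₀) − w = 13 − w.
f(z) = 1/(13 − w)^2 = (1/(13)^2) · (1 − w/(13))^{−2}.
By the binomial series (1−u)^{−2} = Σ_{n≥0} C(n+1, 1) u^n for |u|<1, with u = w/(13):
  c_n = C(n+1, 1) / (13)^(n+2).
  c_0 = 1/(13)^2 = 1/169.
  c_1 = 2/(13)^3 = 2/2197.
  c_2 = 3/(13)^4 = 3/28561.
  c_3 = 4/(13)^5 = 4/371293.
The series is valid for |w/d| < 1, i.e. |z − z₀| < |d|.
Radius of convergence: R = |5 − z₀| = |13| = 13 (distance from z₀ to the singularity z = 5).

c_0 = 1/169, c_1 = 2/2197, c_2 = 3/28561, c_3 = 4/371293; R = 13.


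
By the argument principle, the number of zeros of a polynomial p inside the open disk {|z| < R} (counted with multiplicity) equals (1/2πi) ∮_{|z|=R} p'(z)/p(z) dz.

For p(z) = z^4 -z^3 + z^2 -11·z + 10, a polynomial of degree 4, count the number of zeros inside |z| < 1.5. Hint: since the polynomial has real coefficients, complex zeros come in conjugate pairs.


The zeros of p are: 2, 1, (-1 + 2i), (-1 - 2i).
Their magnitudes are: 2, 1, 2.236, 2.236.
Zeros with |z| < R = 1.5: 1.
Count = 1.
By the argument principle, (1/2πi) ∮_{|z|=R} p'(z)/p(z) dz equals exactly this count.

Number of zeros inside |z| < 1.5: 1.


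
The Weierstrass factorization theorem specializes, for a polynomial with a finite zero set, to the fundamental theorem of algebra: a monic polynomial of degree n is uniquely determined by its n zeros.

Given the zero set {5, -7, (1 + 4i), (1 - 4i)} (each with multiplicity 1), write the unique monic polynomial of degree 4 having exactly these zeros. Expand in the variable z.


The polynomial is p(z) = ∏_{α ∈ S} (z − α), where S = {5, -7, (1 + 4i), (1 - 4i)}.
Expanding the product yields: p(z) = z^4 -22·z^2 + 104·z -595.
Note conjugate pairs combine to real quadratics: (z − (1+4i))(z − (1−4i)) = z² − 2z + 17.
The resulting polynomial has degree 4 and real coefficients as required.

p(z) = z^4 -22·z^2 + 104·z -595.


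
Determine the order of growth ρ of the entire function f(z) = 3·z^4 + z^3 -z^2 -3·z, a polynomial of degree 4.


|f(z)| ≤ Σ|c_k|·r^k = O(r^4) as r → ∞. Polynomial growth is O(e^{r^ε}) for every ε > 0 (since r^4/e^{r^ε} → 0), so ρ ≤ ε for all ε > 0, i.e. ρ = 0. Every nonconstant polynomial has order 0.
Therefore ρ = 0.

Order ρ = 0.


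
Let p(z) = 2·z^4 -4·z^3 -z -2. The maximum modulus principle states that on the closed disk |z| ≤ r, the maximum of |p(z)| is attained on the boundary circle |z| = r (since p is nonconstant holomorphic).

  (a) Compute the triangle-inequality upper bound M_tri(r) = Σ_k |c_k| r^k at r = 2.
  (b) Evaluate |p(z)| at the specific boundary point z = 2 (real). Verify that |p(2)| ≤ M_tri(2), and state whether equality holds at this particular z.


Coefficients: c_0 = -2, c_1 = -1, c_2 = 0, c_3 = -4, c_4 = 2. Radius r = 2.
Part (a). Triangle bound: M_tri(r) = Σ_k |c_k| r^k
  = |-2|·2^0 + |-1|·2^1 + |0|·2^2 + |-4|·2^3 + |2|·2^4
  = 2 + 2 + 0 + 32 + 32 = 68.
This bounds M(r) := max_{|z|=r} |p(z)| from above; equality holds iff all terms c_k z^k can be made to align in phase at a single z on |z|=r.
Part (b). At z = 2 (real, on the circle |z| = r):
  p(2) = (-2)·2^0 + (-1)·2^1 + (0)·2^2 + (-4)·2^3 + (2)·2^4 = -4.
  |p(2)| = 4.
Check: |p(2)| = 4 ≤ 68 = M_tri(2). ✓ Equality does not hold at z = 2 (the coefficients have mixed signs, so the terms do not all align in phase there).

M_tri(2) = 68; |p(2)| = 4; equality at z=2: no.


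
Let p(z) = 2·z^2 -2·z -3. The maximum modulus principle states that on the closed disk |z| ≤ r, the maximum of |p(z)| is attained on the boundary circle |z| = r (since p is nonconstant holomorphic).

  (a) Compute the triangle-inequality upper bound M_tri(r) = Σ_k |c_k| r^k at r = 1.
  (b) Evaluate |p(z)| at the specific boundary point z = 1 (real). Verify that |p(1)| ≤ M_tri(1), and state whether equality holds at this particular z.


Coefficients: c_0 = -3, c_1 = -2, c_2 = 2. Radius r = 1.
Part (a). Triangle bound: M_tri(r) = Σ_k |c_k| r^k
  = |-3|·1^0 + |-2|·1^1 + |2|·1^2
  = 3 + 2 + 2 = 7.
This bounds M(r) := max_{|z|=r} |p(z)| from above; equality holds iff all terms c_k z^k can be made to align in phase at a single z on |z|=r.
Part (b). At z = 1 (real, on the circle |z| = r):
  p(1) = (-3)·1^0 + (-2)·1^1 + (2)·1^2 = -3.
  |p(1)| = 3.
Check: |p(1)| = 3 ≤ 7 = M_tri(1). ✓ Equality does not hold at z = 1 (the coefficients have mixed signs, so the terms do not all align in phase there).

M_tri(1) = 7; |p(1)| = 3; equality at z=1: no.


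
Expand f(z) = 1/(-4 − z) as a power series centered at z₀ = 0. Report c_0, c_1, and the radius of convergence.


Let w = z − z₀, so z = z₀ + w.
Then -4 − z = -4 − (z₀ + w) = (-4 − z₀) − w = -4 − w.
f(z) = 1/(-4 − w) = (1/(-4)) · 1/(1 − w/(-4)) = Σ_{n≥0} w^n / (-4)^(n+1).
So c_n = 1/(-4)^(n+1):
  c_0 = 1/(-4)^1 = -1/4.
  c_1 = 1/(-4)^2 = 1/16.
The series is valid for |w/d| < 1, i.e. |z − z₀| < |d|.
Radius of convergence: R = |-4 − z₀| = |-4| = 4 (distance from z₀ to the singularity z = -4).

c_0 = -1/4, c_1 = 1/16; R = 4.


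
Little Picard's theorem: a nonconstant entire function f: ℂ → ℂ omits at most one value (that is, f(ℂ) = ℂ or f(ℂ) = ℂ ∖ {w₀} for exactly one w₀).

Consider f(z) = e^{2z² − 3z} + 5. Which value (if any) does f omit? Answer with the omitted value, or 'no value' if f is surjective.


Little Picard bounds the complement of f(ℂ) to at most one point.
The exponent g(z) = 2z² − 3z is a nonconstant polynomial, hence surjective onto ℂ. So e^{g(z)} takes every value in {e^w : w ∈ ℂ} = ℂ ∖ {0}. Adding 5 shifts the range to ℂ ∖ {5}. f omits exactly 5.

Omitted value: 5.


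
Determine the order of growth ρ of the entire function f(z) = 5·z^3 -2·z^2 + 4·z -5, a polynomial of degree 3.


|f(z)| ≤ Σ|c_k|·r^k = O(r^3) as r → ∞. Polynomial growth is O(e^{r^ε}) for every ε > 0 (since r^3/e^{r^ε} → 0), so ρ ≤ ε for all ε > 0, i.e. ρ = 0. Every nonconstant polynomial has order 0.
Therefore ρ = 0.

Order ρ = 0.


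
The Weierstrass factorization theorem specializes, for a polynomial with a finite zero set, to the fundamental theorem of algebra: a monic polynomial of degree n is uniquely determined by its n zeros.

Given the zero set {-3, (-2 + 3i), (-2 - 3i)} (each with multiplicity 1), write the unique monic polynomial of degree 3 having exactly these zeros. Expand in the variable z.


The polynomial is p(z) = ∏_{α ∈ S} (z − α), where S = {-3, (-2 + 3i), (-2 - 3i)}.
Expanding the product yields: p(z) = z^3 + 7·z^2 + 25·z + 39.
Note conjugate pairs combine to real quadratics: (z − (-2+3i))(z − (-2−3i)) = z² + 4z + 13.
The resulting polynomial has degree 3 and real coefficients as required.

p(z) = z^3 + 7·z^2 + 25·z + 39.


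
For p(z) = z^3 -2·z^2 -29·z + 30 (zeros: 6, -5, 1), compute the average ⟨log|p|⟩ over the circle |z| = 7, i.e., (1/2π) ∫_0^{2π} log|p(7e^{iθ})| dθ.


Zeros: -5, 1, 6; r = 7.
Inside |z| < r: -5, 1, 6. Outside (|z| ≥ r): ∅.
p(0) = 30, so log|p(0)| = log(30) = 3.4012.
Apply Jensen: I(r) = log|p(0)| + Σ_k log(r/|z_k|), summed over zeros inside |z| < r.
  log(r/|z_k|) for z_k = 6: log(7/6) = 0.1542
  log(r/|z_k|) for z_k = -5: log(7/5) = 0.3365
  log(r/|z_k|) for z_k = 1: log(7/1) = 1.9459
Sum over inside zeros: 2.4365.
I(r) = log|p(0)| + (inside sum) = 3.4012 + 2.4365 = 5.8377.
Closed form (all zeros inside, monic): I(r) = n·log(r) = 3·log(7) = 5.8377. ✓

I(r) ≈ 5.8377.


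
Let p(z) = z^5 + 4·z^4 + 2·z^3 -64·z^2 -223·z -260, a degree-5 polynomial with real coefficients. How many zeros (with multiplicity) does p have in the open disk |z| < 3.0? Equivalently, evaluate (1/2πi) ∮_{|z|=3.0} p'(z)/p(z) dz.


The zeros of p are: (-2 + 3i), (-2 - 3i), 4, (-2 + 1i), (-2 - 1i).
Their magnitudes are: 3.606, 3.606, 4, 2.236, 2.236.
Zeros with |z| < R = 3.0: (-2 + 1i), (-2 - 1i).
Count = 2.
By the argument principle, (1/2πi) ∮_{|z|=R} p'(z)/p(z) dz equals exactly this count.

Number of zeros inside |z| < 3.0: 2.


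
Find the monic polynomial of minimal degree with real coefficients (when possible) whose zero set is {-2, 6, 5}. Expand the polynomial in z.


The polynomial is p(z) = ∏_{α ∈ S} (z − α), where S = {-2, 6, 5}.
Expanding the product yields: p(z) = z^3 -9·z^2 + 8·z + 60.
The resulting polynomial has degree 3 and real coefficients as required.

p(z) = z^3 -9·z^2 + 8·z + 60.


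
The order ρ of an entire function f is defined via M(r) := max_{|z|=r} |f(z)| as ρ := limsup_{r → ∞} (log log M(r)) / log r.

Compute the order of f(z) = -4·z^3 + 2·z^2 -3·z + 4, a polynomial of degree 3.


|f(z)| ≤ Σ|c_k|·r^k = O(r^3) as r → ∞. Polynomial growth is O(e^{r^ε}) for every ε > 0 (since r^3/e^{r^ε} → 0), so ρ ≤ ε for all ε > 0, i.e. ρ = 0. Every nonconstant polynomial has order 0.
Therefore ρ = 0.

Order ρ = 0.


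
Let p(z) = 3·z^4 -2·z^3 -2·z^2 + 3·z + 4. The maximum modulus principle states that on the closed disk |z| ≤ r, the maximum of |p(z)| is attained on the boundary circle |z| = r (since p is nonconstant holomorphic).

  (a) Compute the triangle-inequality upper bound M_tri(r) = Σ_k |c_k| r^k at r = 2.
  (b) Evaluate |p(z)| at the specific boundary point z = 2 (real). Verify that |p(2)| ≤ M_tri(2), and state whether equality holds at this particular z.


Coefficients: c_0 = 4, c_1 = 3, c_2 = -2, c_3 = -2, c_4 = 3. Radius r = 2.
Part (a). Triangle bound: M_tri(r) = Σ_k |c_k| r^k
  = |4|·2^0 + |3|·2^1 + |-2|·2^2 + |-2|·2^3 + |3|·2^4
  = 4 + 6 + 8 + 16 + 48 = 82.
This bounds M(r) := max_{|z|=r} |p(z)| from above; equality holds iff all terms c_k z^k can be made to align in phase at a single z on |z|=r.
Part (b). At z = 2 (real, on the circle |z| = r):
  p(2) = (4)·2^0 + (3)·2^1 + (-2)·2^2 + (-2)·2^3 + (3)·2^4 = 34.
  |p(2)| = 34.
Check: |p(2)| = 34 ≤ 82 = M_tri(2). ✓ Equality does not hold at z = 2 (the coefficients have mixed signs, so the terms do not all align in phase there).

M_tri(2) = 82; |p(2)| = 34; equality at z=2: no.


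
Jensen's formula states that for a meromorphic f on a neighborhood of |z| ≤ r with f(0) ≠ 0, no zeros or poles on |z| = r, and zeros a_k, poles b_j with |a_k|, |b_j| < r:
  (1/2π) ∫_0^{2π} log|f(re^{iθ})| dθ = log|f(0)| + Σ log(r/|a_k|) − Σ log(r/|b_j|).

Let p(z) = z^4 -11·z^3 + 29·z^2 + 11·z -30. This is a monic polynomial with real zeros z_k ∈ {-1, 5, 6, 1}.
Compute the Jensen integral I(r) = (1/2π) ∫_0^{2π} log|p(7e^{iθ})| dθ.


Zeros: -1, 1, 5, 6; r = 7.
Inside |z| < r: -1, 1, 5, 6. Outside (|z| ≥ r): ∅.
p(0) = -30, so log|p(0)| = log(30) = 3.4012.
Apply Jensen: I(r) = log|p(0)| + Σ_k log(r/|z_k|), summed over zeros inside |z| < r.
  log(r/|z_k|) for z_k = -1: log(7/1) = 1.9459
  log(r/|z_k|) for z_k = 5: log(7/5) = 0.3365
  log(r/|z_k|) for z_k = 6: log(7/6) = 0.1542
  log(r/|z_k|) for z_k = 1: log(7/1) = 1.9459
Sum over inside zeros: 4.3824.
I(r) = log|p(0)| + (inside sum) = 3.4012 + 4.3824 = 7.7836.
Closed form (all zeros inside, monic): I(r) = n·log(r) = 4·log(7) = 7.7836. ✓

I(r) ≈ 7.7836.


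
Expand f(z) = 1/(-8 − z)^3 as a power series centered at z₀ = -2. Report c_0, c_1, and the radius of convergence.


Let w = z − z₀, so z = z₀ + w.
Then -8 − z = -8 − (z₀ + w) = (-8 − z₀) − w = -6 − w.
f(z) = 1/(-6 − w)^3 = (1/(-6)^3) · (1 − w/(-6))^{−3}.
By the binomial series (1−u)^{−3} = Σ_{n≥0} C(n+2, 2) u^n for |u|<1, with u = w/(-6):
  c_n = C(n+2, 2) / (-6)^(n+3).
  c_0 = 1/(-6)^3 = -1/216.
  c_1 = 3/(-6)^4 = 1/432.
The series is valid for |w/d| < 1, i.e. |z − z₀| < |d|.
Radius of convergence: R = |-8 − z₀| = |-6| = 6 (distance from z₀ to the singularity z = -8).

c_0 = -1/216, c_1 = 1/432; R = 6.


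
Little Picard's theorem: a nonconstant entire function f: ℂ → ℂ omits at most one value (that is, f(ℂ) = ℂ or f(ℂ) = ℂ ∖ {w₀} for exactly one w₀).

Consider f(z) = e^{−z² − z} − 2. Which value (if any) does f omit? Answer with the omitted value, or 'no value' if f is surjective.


Little Picard bounds the complement of f(ℂ) to at most one point.
The exponent g(z) = −z² − z is a nonconstant polynomial, hence surjective onto ℂ. So e^{g(z)} takes every value in {e^w : w ∈ ℂ} = ℂ ∖ {0}. Adding -2 shifts the range to ℂ ∖ {-2}. f omits exactly -2.

Omitted value: -2.


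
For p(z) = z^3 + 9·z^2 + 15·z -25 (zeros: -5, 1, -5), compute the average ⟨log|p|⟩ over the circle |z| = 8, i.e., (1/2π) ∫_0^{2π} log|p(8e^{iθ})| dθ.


Zeros: -5, -5, 1; r = 8.
Inside |z| < r: -5, -5, 1. Outside (|z| ≥ r): ∅.
p(0) = -25, so log|p(0)| = log(25) = 3.2189.
Apply Jensen: I(r) = log|p(0)| + Σ_k log(r/|z_k|), summed over zeros inside |z| < r.
  log(r/|z_k|) for z_k = -5: log(8/5) = 0.4700
  log(r/|z_k|) for z_k = 1: log(8/1) = 2.0794
  log(r/|z_k|) for z_k = -5: log(8/5) = 0.4700
Sum over inside zeros: 3.0194.
I(r) = log|p(0)| + (inside sum) = 3.2189 + 3.0194 = 6.2383.
Closed form (all zeros inside, monic): I(r) = n·log(r) = 3·log(8) = 6.2383. ✓

I(r) ≈ 6.2383.


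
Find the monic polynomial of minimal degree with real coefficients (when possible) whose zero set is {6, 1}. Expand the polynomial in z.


The polynomial is p(z) = ∏_{α ∈ S} (z − α), where S = {6, 1}.
Expanding the product yields: p(z) = z^2 -7·z + 6.
The resulting polynomial has degree 2 and real coefficients as required.

p(z) = z^2 -7·z + 6.


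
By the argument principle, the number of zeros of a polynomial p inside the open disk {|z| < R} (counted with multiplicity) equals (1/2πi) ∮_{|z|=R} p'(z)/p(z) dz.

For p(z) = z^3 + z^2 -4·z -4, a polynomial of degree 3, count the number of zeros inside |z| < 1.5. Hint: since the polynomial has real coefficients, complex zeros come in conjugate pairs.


The zeros of p are: -1, 2, -2.
Their magnitudes are: 1, 2, 2.
Zeros with |z| < R = 1.5: -1.
Count = 1.
By the argument principle, (1/2πi) ∮_{|z|=R} p'(z)/p(z) dz equals exactly this count.

Number of zeros inside |z| < 1.5: 1.


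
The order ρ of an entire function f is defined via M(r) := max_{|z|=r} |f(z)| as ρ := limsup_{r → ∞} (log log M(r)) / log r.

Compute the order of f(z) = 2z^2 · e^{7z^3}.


M(r) = max_{|z|=r} |2|·|z|^2·|e^{7z^3}| = 2·r^2 · e^{7r^3} (the factors attain their maxima compatibly on |z|=r). Then log M(r) = log 2 + 2·log r + 7r^3, dominated by the last term, so log log M(r) ~ 3·log r. The polynomial factor 2z^2 contributes only a log r term and does not affect the order. ρ = 3.
Therefore ρ = 3.

Order ρ = 3.


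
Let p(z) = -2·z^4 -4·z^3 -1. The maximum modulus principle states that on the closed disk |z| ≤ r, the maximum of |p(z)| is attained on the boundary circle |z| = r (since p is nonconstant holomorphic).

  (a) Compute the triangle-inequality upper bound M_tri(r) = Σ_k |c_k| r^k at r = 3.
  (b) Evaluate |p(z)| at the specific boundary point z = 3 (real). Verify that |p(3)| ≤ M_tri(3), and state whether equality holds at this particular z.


Coefficients: c_0 = -1, c_1 = 0, c_2 = 0, c_3 = -4, c_4 = -2. Radius r = 3.
Part (a). Triangle bound: M_tri(r) = Σ_k |c_k| r^k
  = |-1|·3^0 + |0|·3^1 + |0|·3^2 + |-4|·3^3 + |-2|·3^4
  = 1 + 0 + 0 + 108 + 162 = 271.
This bounds M(r) := max_{|z|=r} |p(z)| from above; equality holds iff all terms c_k z^k can be made to align in phase at a single z on |z|=r.
Part (b). At z = 3 (real, on the circle |z| = r):
  p(3) = (-1)·3^0 + (0)·3^1 + (0)·3^2 + (-4)·3^3 + (-2)·3^4 = -271.
  |p(3)| = 271.
Since all nonzero coefficients share the same sign, |p(3)| = 271 = M_tri(3); the triangle bound is attained at z = 3, so in fact M(r) = 271.

M_tri(3) = 271; |p(3)| = 271; equality at z=3: yes.


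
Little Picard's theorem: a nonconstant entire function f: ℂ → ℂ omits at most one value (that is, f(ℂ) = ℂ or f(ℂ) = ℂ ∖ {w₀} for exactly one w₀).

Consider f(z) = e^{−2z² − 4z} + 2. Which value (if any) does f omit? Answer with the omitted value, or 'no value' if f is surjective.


Little Picard bounds the complement of f(ℂ) to at most one point.
The exponent g(z) = −2z² − 4z is a nonconstant polynomial, hence surjective onto ℂ. So e^{g(z)} takes every value in {e^w : w ∈ ℂ} = ℂ ∖ {0}. Adding 2 shifts the range to ℂ ∖ {2}. f omits exactly 2.

Omitted value: 2.


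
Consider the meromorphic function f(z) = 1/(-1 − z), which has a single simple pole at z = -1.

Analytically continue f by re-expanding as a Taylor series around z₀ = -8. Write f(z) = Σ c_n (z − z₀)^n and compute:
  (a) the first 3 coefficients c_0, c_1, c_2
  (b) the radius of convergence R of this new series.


Let w = z − z₀, so z = z₀ + w.
Then -1 − z = -1 − (z₀ + w) = (-1 − z₀) − w = 7 − w.
f(z) = 1/(7 − w) = (1/(7)) · 1/(1 − w/(7)) = Σ_{n≥0} w^n / (7)^(n+1).
So c_n = 1/(7)^(n+1):
  c_0 = 1/(7)^1 = 1/7.
  c_1 = 1/(7)^2 = 1/49.
  c_2 = 1/(7)^3 = 1/343.
The series is valid for |w/d| < 1, i.e. |z − z₀| < |d|.
Radius of convergence: R = |-1 − z₀| = |7| = 7 (distance from z₀ to the singularity z = -1).

c_0 = 1/7, c_1 = 1/49, c_2 = 1/343; R = 7.


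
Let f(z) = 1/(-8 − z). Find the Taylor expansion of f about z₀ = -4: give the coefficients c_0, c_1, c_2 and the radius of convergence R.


Let w = z − z₀, so z = z₀ + w.
Then -8 − z = -8 − (z₀ + w) = (-8 − z₀) − w = -4 − w.
f(z) = 1/(-4 − w) = (1/(-4)) · 1/(1 − w/(-4)) = Σ_{n≥0} w^n / (-4)^(n+1).
So c_n = 1/(-4)^(n+1):
  c_0 = 1/(-4)^1 = -1/4.
  c_1 = 1/(-4)^2 = 1/16.
  c_2 = 1/(-4)^3 = -1/64.
The series is valid for |w/d| < 1, i.e. |z − z₀| < |d|.
Radius of convergence: R = |-8 − z₀| = |-4| = 4 (distance from z₀ to the singularity z = -8).

c_0 = -1/4, c_1 = 1/16, c_2 = -1/64; R = 4.


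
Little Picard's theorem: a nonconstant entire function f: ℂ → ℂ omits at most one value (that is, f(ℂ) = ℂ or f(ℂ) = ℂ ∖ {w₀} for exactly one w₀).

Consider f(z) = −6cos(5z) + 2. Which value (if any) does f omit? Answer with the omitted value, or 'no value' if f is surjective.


Little Picard bounds the complement of f(ℂ) to at most one point.
cos is entire and surjective onto ℂ: for every w ∈ ℂ, cos(ζ) = w has a solution ζ ∈ ℂ (e.g., via the complex inverse arccos). With ζ = 5z this gives z = ζ/(5). Then -6·cos(5z) takes every value in -6·ℂ = ℂ, and adding 2 is a bijection of ℂ. So f is surjective and omits no value. (Note: only on the real line is cos bounded by [−1, 1].)

Omitted value: no value.


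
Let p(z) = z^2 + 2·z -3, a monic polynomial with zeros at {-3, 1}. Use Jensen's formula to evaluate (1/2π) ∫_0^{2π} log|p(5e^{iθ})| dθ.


Zeros: -3, 1; r = 5.
Inside |z| < r: -3, 1. Outside (|z| ≥ r): ∅.
p(0) = -3, so log|p(0)| = log(3) = 1.0986.
Apply Jensen: I(r) = log|p(0)| + Σ_k log(r/|z_k|), summed over zeros inside |z| < r.
  log(r/|z_k|) for z_k = -3: log(5/3) = 0.5108
  log(r/|z_k|) for z_k = 1: log(5/1) = 1.6094
Sum over inside zeros: 2.1203.
I(r) = log|p(0)| + (inside sum) = 1.0986 + 2.1203 = 3.2189.
Closed form (all zeros inside, monic): I(r) = n·log(r) = 2·log(5) = 3.2189. ✓

I(r) ≈ 3.2189.


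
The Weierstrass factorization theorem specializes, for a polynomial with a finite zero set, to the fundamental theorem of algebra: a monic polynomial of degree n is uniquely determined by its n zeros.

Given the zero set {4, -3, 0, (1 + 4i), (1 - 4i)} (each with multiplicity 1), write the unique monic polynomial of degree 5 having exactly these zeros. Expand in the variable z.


The polynomial is p(z) = ∏_{α ∈ S} (z − α), where S = {4, -3, 0, (1 + 4i), (1 - 4i)}.
Expanding the product yields: p(z) = z^5 -3·z^4 + 7·z^3 + 7·z^2 -204·z.
Note conjugate pairs combine to real quadratics: (z − (1+4i))(z − (1−4i)) = z² − 2z + 17.
The resulting polynomial has degree 5 and real coefficients as required.

p(z) = z^5 -3·z^4 + 7·z^3 + 7·z^2 -204·z.


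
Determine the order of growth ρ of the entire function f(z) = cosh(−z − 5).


cosh(w) is a linear combination of e^{iw} and e^{−iw} (or e^w, e^{−w} in the hyperbolic case), so |cosh(w)| ≤ e^{|w|}. With w = −z − 5, |w| ≤ 1|z| + 5 = 1r + 5 on |z| = r, giving M(r) ≤ e^{1r + 5}, so ρ ≤ 1. On a suitable ray (z = it for sin/cos; z = t for sinh/cosh, t real → ∞), |cosh(−z − 5)| grows like e^{1|t|}/2, so ρ ≥ 1. Hence ρ = 1.
Therefore ρ = 1.

Order ρ = 1.


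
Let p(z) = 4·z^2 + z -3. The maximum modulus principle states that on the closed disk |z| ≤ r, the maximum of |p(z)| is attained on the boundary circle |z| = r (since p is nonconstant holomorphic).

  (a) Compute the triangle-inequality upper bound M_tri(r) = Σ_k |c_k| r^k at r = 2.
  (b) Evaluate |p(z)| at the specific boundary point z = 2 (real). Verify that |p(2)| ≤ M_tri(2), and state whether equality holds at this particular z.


Coefficients: c_0 = -3, c_1 = 1, c_2 = 4. Radius r = 2.
Part (a). Triangle bound: M_tri(r) = Σ_k |c_k| r^k
  = |-3|·2^0 + |1|·2^1 + |4|·2^2
  = 3 + 2 + 16 = 21.
This bounds M(r) := max_{|z|=r} |p(z)| from above; equality holds iff all terms c_k z^k can be made to align in phase at a single z on |z|=r.
Part (b). At z = 2 (real, on the circle |z| = r):
  p(2) = (-3)·2^0 + (1)·2^1 + (4)·2^2 = 15.
  |p(2)| = 15.
Check: |p(2)| = 15 ≤ 21 = M_tri(2). ✓ Equality does not hold at z = 2 (the coefficients have mixed signs, so the terms do not all align in phase there).

M_tri(2) = 21; |p(2)| = 15; equality at z=2: no.


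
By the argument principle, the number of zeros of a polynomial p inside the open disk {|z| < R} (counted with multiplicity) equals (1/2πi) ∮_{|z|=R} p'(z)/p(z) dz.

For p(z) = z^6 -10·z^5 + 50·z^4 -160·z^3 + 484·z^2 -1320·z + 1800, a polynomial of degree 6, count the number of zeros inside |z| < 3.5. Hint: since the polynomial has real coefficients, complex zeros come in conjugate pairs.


The zeros of p are: (3 + 3i), (3 - 3i), (-1 + 3i), (-1 - 3i), (3 + 1i), (3 - 1i).
Their magnitudes are: 4.243, 4.243, 3.162, 3.162, 3.162, 3.162.
Zeros with |z| < R = 3.5: (-1 + 3i), (-1 - 3i), (3 + 1i), (3 - 1i).
Count = 4.
By the argument principle, (1/2πi) ∮_{|z|=R} p'(z)/p(z) dz equals exactly this count.

Number of zeros inside |z| < 3.5: 4.


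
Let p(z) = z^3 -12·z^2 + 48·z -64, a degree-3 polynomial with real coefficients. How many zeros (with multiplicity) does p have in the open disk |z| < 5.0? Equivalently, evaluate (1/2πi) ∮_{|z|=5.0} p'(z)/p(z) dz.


The zeros of p are: 4, 4, 4.
Their magnitudes are: 4, 4, 4.
Zeros with |z| < R = 5.0: 4, 4, 4.
Count = 3.
By the argument principle, (1/2πi) ∮_{|z|=R} p'(z)/p(z) dz equals exactly this count.

Number of zeros inside |z| < 5.0: 3.


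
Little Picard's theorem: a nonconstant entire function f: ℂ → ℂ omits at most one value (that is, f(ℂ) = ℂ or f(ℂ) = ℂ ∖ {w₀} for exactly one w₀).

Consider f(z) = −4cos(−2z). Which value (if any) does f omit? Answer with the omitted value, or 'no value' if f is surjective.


Little Picard bounds the complement of f(ℂ) to at most one point.
cos is entire and surjective onto ℂ: for every w ∈ ℂ, cos(ζ) = w has a solution ζ ∈ ℂ (e.g., via the complex inverse arccos). With ζ = −2z this gives z = ζ/(-2). Then -4·cos(−2z) takes every value in -4·ℂ = ℂ, and adding 0 is a bijection of ℂ. So f is surjective and omits no value. (Note: only on the real line is cos bounded by [−1, 1].)

Omitted value: no value.


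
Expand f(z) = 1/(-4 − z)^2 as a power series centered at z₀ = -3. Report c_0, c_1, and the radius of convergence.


Let w = z − z₀, so z = z₀ + w.
Then -4 − z = -4 − (z₀ + w) = (-4 − z₀) − w = -1 − w.
f(z) = 1/(-1 − w)^2 = (1/(-1)^2) · (1 − w/(-1))^{−2}.
By the binomial series (1−u)^{−2} = Σ_{n≥0} C(n+1, 1) u^n for |u|<1, with u = w/(-1):
  c_n = C(n+1, 1) / (-1)^(n+2).
  c_0 = 1/(-1)^2 = 1.
  c_1 = 2/(-1)^3 = -2.
The series is valid for |w/d| < 1, i.e. |z − z₀| < |d|.
Radius of convergence: R = |-4 − z₀| = |-1| = 1 (distance from z₀ to the singularity z = -4).

c_0 = 1, c_1 = -2; R = 1.


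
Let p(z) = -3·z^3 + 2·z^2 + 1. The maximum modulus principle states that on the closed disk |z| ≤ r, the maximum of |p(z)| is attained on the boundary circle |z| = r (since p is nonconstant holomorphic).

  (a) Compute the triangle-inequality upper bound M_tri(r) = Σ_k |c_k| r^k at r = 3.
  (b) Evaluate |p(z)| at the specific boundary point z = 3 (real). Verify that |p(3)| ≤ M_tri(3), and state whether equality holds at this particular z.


Coefficients: c_0 = 1, c_1 = 0, c_2 = 2, c_3 = -3. Radius r = 3.
Part (a). Triangle bound: M_tri(r) = Σ_k |c_k| r^k
  = |1|·3^0 + |0|·3^1 + |2|·3^2 + |-3|·3^3
  = 1 + 0 + 18 + 81 = 100.
This bounds M(r) := max_{|z|=r} |p(z)| from above; equality holds iff all terms c_k z^k can be made to align in phase at a single z on |z|=r.
Part (b). At z = 3 (real, on the circle |z| = r):
  p(3) = (1)·3^0 + (0)·3^1 + (2)·3^2 + (-3)·3^3 = -62.
  |p(3)| = 62.
Check: |p(3)| = 62 ≤ 100 = M_tri(3). ✓ Equality does not hold at z = 3 (the coefficients have mixed signs, so the terms do not all align in phase there).

M_tri(3) = 100; |p(3)| = 62; equality at z=3: no.


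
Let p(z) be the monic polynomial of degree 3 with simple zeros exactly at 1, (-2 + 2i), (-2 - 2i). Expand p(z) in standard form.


The polynomial is p(z) = ∏_{α ∈ S} (z − α), where S = {1, (-2 + 2i), (-2 - 2i)}.
Expanding the product yields: p(z) = z^3 + 3·z^2 + 4·z -8.
Note conjugate pairs combine to real quadratics: (z − (-2+2i))(z − (-2−2i)) = z² + 4z + 8.
The resulting polynomial has degree 3 and real coefficients as required.

p(z) = z^3 + 3·z^2 + 4·z -8.


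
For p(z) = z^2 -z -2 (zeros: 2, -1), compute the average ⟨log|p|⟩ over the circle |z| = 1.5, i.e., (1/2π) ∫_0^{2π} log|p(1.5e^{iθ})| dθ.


Zeros: -1, 2; r = 1.5.
Inside |z| < r: -1. Outside (|z| ≥ r): 2.
p(0) = -2, so log|p(0)| = log(2) = 0.6931.
Apply Jensen: I(r) = log|p(0)| + Σ_k log(r/|z_k|), summed over zeros inside |z| < r.
  log(r/|z_k|) for z_k = -1: log(1.5/1) = 0.4055
  Outside zeros (2) contribute nothing to the Jensen sum.
Sum over inside zeros: 0.4055.
I(r) = log|p(0)| + (inside sum) = 0.6931 + 0.4055 = 1.0986.
Note: since some zeros are outside |z| ≤ r, the simplified n·log(r) form does NOT apply — only the inside zeros contribute.

I(r) ≈ 1.0986.


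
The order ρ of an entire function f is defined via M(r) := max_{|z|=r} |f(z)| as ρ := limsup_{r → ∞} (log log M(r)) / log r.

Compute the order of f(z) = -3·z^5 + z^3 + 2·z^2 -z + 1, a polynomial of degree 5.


|f(z)| ≤ Σ|c_k|·r^k = O(r^5) as r → ∞. Polynomial growth is O(e^{r^ε}) for every ε > 0 (since r^5/e^{r^ε} → 0), so ρ ≤ ε for all ε > 0, i.e. ρ = 0. Every nonconstant polynomial has order 0.
Therefore ρ = 0.

Order ρ = 0.


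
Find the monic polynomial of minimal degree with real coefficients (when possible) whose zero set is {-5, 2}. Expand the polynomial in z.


The polynomial is p(z) = ∏_{α ∈ S} (z − α), where S = {-5, 2}.
Expanding the product yields: p(z) = z^2 + 3·z -10.
The resulting polynomial has degree 2 and real coefficients as required.

p(z) = z^2 + 3·z -10.


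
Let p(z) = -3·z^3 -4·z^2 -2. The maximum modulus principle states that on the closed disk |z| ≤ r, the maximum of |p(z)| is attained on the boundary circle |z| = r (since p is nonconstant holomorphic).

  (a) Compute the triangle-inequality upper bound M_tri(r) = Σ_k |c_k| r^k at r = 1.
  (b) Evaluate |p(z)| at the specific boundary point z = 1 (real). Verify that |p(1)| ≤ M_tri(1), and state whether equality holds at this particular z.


Coefficients: c_0 = -2, c_1 = 0, c_2 = -4, c_3 = -3. Radius r = 1.
Part (a). Triangle bound: M_tri(r) = Σ_k |c_k| r^k
  = |-2|·1^0 + |0|·1^1 + |-4|·1^2 + |-3|·1^3
  = 2 + 0 + 4 + 3 = 9.
This bounds M(r) := max_{|z|=r} |p(z)| from above; equality holds iff all terms c_k z^k can be made to align in phase at a single z on |z|=r.
Part (b). At z = 1 (real, on the circle |z| = r):
  p(1) = (-2)·1^0 + (0)·1^1 + (-4)·1^2 + (-3)·1^3 = -9.
  |p(1)| = 9.
Since all nonzero coefficients share the same sign, |p(1)| = 9 = M_tri(1); the triangle bound is attained at z = 1, so in fact M(r) = 9.

M_tri(1) = 9; |p(1)| = 9; equality at z=1: yes.


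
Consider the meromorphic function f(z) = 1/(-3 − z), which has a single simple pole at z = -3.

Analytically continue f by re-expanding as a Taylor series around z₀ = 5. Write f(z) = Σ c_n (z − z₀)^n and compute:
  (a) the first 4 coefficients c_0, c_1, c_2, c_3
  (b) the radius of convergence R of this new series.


Let w = z − z₀, so z = z₀ + w.
Then -3 − z = -3 − (z₀ + w) = (-3 − z₀) − w = -8 − w.
f(z) = 1/(-8 − w) = (1/(-8)) · 1/(1 − w/(-8)) = Σ_{n≥0} w^n / (-8)^(n+1).
So c_n = 1/(-8)^(n+1):
  c_0 = 1/(-8)^1 = -1/8.
  c_1 = 1/(-8)^2 = 1/64.
  c_2 = 1/(-8)^3 = -1/512.
  c_3 = 1/(-8)^4 = 1/4096.
The series is valid for |w/d| < 1, i.e. |z − z₀| < |d|.
Radius of convergence: R = |-3 − z₀| = |-8| = 8 (distance from z₀ to the singularity z = -3).

c_0 = -1/8, c_1 = 1/64, c_2 = -1/512, c_3 = 1/4096; R = 8.
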